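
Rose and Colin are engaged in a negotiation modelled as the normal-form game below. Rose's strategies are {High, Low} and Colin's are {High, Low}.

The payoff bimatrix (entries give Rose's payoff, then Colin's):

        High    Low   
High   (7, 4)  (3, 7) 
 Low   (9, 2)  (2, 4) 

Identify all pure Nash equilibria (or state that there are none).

(High, High): Rose prefers Low (9 > 7); Colin prefers Low (7 > 4) — not an equilibrium.
(High, Low): Rose gets 3 ≥ 2 from Low, and Colin gets 7 ≥ 4 from High — Nash equilibrium.
(Low, High): Colin prefers Low (4 > 2) — not an equilibrium.
(Low, Low): Rose prefers High (3 > 2) — not an equilibrium.

(High, Low)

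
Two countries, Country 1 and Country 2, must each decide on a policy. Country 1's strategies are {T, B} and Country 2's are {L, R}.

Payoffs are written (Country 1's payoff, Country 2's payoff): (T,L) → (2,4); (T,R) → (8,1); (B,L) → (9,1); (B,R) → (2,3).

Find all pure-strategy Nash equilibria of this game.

none

(T, L): Country 1 prefers B (9 > 2) — not an equilibrium.
(T, R): Country 2 prefers L (4 > 1) — not an equilibrium.
(B, L): Country 2 prefers R (3 > 1) — not an equilibrium.
(B, R): Country 1 prefers T (8 > 2) — not an equilibrium.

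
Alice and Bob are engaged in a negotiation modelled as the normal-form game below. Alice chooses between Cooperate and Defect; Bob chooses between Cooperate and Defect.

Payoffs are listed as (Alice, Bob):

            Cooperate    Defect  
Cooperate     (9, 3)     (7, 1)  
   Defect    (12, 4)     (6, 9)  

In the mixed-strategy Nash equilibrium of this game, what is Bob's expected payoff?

First find p, the probability Alice plays Cooperate, from Bob's indifference between Cooperate and Defect: 3p + 4(1−p) = p + 9(1−p), giving p = 5/7.
Since Bob is indifferent in equilibrium, Bob's expected payoff equals the payoff from either column against (5/7, 2/7). Using Cooperate: 3(5/7) + 4(2/7) = 23/7.

23/7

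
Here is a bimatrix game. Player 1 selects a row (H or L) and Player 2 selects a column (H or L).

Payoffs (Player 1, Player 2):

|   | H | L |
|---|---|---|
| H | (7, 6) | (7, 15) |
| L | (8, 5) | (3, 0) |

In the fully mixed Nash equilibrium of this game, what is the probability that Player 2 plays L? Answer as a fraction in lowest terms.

Let y be the probability that Player 2 plays H. In a completely mixed equilibrium, Player 1 must be indifferent between H and L.
Player 1's expected payoff from H is 7y + 7(1−y); from L it is 8y + 3(1−y).
Setting these equal: 7 = 5y + 3, so y = 4/5.
Therefore Player 2 plays L with probability 1 − 4/5 = 1/5.

1/5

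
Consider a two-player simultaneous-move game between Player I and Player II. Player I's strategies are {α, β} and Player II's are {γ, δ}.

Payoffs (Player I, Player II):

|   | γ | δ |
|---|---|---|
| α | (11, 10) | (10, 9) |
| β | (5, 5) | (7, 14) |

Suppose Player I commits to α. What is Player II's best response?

γ

Against α, Player II earns 10 from γ and 9 from δ.
So γ is the best response.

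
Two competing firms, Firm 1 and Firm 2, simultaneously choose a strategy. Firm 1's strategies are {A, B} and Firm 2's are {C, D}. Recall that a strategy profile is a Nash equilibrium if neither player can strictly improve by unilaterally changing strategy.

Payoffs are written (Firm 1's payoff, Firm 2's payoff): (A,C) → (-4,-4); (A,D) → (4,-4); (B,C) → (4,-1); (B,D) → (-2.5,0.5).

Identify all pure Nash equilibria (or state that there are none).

(A, D)

(A, C): Firm 1 prefers B (4 > -4) — not an equilibrium.
(A, D): Firm 1 gets 4 ≥ -2.5 from B, and Firm 2 gets -4 ≥ -4 from C — Nash equilibrium.
(B, C): Firm 2 prefers D (0.5 > -1) — not an equilibrium.
(B, D): Firm 1 prefers A (4 > -2.5) — not an equilibrium.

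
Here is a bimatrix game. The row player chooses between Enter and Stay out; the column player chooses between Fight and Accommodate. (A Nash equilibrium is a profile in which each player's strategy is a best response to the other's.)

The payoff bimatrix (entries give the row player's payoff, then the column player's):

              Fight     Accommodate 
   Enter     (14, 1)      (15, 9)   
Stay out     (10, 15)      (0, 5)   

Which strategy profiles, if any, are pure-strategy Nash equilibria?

(Enter, Fight): the column player prefers Accommodate (9 > 1) — not an equilibrium.
(Enter, Accommodate): the row player gets 15 ≥ 0 from Stay out, and the column player gets 9 ≥ 1 from Fight — Nash equilibrium.
(Stay out, Fight): the row player prefers Enter (14 > 10) — not an equilibrium.
(Stay out, Accommodate): the row player prefers Enter (15 > 0); the column player prefers Fight (15 > 5) — not an equilibrium.

(Enter, Accommodate)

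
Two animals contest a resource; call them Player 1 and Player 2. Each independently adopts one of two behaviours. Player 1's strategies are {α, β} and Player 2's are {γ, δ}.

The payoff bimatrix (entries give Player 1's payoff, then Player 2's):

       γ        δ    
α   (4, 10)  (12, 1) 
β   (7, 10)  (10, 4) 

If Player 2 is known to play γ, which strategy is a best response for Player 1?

β

Against γ, Player 1 earns 4 from α and 7 from β.
So β is the best response.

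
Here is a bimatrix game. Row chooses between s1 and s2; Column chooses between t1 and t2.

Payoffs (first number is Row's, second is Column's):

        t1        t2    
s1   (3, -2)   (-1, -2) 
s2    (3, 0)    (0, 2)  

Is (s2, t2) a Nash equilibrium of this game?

At (s2, t2), Row earns 0; switching to s1 would give -1, so Row has no profitable deviation.
Column earns 2; switching to t1 would give 0, so Column has no profitable deviation.
Neither player can gain by a unilateral deviation, so this profile is a Nash equilibrium.

Yes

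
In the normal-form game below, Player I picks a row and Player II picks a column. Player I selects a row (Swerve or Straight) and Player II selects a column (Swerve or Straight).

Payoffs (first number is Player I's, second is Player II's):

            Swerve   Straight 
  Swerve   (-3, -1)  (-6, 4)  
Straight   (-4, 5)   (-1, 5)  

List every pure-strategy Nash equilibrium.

(Swerve, Swerve): Player II prefers Straight (4 > -1) — not an equilibrium.
(Swerve, Straight): Player I prefers Straight (-1 > -6) — not an equilibrium.
(Straight, Swerve): Player I prefers Swerve (-3 > -4) — not an equilibrium.
(Straight, Straight): Player I gets -1 ≥ -6 from Swerve, and Player II gets 5 ≥ 5 from Swerve — Nash equilibrium.

(Straight, Straight)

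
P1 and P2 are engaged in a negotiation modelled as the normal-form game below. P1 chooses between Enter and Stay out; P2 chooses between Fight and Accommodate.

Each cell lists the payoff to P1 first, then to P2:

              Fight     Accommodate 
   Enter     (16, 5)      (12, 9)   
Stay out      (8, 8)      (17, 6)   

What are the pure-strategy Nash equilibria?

none

(Enter, Fight): P2 prefers Accommodate (9 > 5) — not an equilibrium.
(Enter, Accommodate): P1 prefers Stay out (17 > 12) — not an equilibrium.
(Stay out, Fight): P1 prefers Enter (16 > 8) — not an equilibrium.
(Stay out, Accommodate): P2 prefers Fight (8 > 6) — not an equilibrium.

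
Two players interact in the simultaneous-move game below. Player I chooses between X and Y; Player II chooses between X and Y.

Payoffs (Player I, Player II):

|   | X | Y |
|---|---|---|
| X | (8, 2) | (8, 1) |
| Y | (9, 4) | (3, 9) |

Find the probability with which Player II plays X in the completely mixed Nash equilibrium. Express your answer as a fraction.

Let q be the probability that Player II plays X. In a completely mixed equilibrium, Player I must be indifferent between X and Y.
Player I's expected payoff from X is 8q + 8(1−q); from Y it is 9q + 3(1−q).
Setting these equal: 8 = 6q + 3, so q = 5/6.

5/6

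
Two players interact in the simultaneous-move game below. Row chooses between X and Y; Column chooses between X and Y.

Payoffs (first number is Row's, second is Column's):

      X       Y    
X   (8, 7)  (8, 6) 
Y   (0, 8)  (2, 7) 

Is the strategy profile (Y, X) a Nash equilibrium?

No

At (Y, X), Row earns 0; switching to X would give 8, so Row would deviate.
Column earns 8; switching to Y would give 7, so Column has no profitable deviation.
Since at least one player can profitably deviate, this is not a Nash equilibrium.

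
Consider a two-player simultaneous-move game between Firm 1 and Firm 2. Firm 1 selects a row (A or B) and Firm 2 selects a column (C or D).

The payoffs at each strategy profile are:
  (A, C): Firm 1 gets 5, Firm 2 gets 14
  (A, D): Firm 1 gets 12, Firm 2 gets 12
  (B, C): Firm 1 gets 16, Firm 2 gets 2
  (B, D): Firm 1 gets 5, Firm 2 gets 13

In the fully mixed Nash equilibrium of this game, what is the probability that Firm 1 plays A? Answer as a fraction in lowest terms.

Let p be the probability that Firm 1 plays A. In a completely mixed equilibrium, Firm 2 must be indifferent between C and D.
Firm 2's expected payoff from C is 14p + 2(1−p); from D it is 12p + 13(1−p).
Setting these equal: 12p + 2 = −p + 13, so p = 11/13.

11/13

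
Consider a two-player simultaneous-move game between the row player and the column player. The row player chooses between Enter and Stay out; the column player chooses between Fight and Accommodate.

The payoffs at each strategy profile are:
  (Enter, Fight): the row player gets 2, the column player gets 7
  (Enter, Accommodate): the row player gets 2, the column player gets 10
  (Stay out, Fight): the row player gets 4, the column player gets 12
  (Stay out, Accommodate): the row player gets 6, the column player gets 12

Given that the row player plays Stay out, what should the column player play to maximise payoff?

either — both Fight and Accommodate are best responses

Against Stay out, the column player earns 12 from Fight and 12 from Accommodate.
So either strategy is a best response.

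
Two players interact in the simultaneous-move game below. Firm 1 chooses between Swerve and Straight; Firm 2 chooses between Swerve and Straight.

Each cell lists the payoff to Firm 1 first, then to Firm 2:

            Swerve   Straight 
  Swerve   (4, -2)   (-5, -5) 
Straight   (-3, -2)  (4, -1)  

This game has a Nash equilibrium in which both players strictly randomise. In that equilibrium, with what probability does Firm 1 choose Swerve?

1/4

Let p be the probability that Firm 1 plays Swerve. In a completely mixed equilibrium, Firm 2 must be indifferent between Swerve and Straight.
Firm 2's expected payoff from Swerve is −2p − 2(1−p); from Straight it is −5p − (1−p).
Setting these equal: -2 = −4p − 1, so p = 1/4.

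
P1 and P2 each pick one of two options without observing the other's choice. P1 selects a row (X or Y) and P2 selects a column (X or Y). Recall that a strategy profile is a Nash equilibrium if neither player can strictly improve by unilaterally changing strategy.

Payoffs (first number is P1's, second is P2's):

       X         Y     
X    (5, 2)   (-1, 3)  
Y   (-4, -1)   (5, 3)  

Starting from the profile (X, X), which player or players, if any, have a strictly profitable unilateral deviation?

P1 at (X, X) earns 5; deviating to Y yields -4 — not better.
P2 earns 2; deviating to Y yields 3 — a strict improvement.
Only P2 has a strictly profitable deviation.

P2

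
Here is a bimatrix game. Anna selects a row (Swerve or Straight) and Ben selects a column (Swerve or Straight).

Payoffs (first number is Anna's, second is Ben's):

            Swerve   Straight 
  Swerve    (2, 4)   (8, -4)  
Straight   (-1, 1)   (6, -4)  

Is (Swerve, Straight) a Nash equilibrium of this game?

No

At (Swerve, Straight), Anna earns 8; switching to Straight would give 6, so Anna has no profitable deviation.
Ben earns -4; switching to Swerve would give 4, so Ben would deviate.
Since at least one player can profitably deviate, this is not a Nash equilibrium.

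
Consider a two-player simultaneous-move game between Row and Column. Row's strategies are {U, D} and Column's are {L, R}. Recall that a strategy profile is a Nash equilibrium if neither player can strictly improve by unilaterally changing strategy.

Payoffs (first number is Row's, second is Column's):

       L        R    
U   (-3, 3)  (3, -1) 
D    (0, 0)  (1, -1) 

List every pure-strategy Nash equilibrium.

(D, L)

(U, L): Row prefers D (0 > -3) — not an equilibrium.
(U, R): Column prefers L (3 > -1) — not an equilibrium.
(D, L): Row gets 0 ≥ -3 from U, and Column gets 0 ≥ -1 from R — Nash equilibrium.
(D, R): Row prefers U (3 > 1); Column prefers L (0 > -1) — not an equilibrium.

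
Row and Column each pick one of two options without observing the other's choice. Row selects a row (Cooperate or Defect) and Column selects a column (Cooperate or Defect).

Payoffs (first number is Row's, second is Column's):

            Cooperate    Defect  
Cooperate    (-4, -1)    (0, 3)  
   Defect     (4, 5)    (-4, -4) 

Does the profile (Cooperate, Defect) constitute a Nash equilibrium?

At (Cooperate, Defect), Row earns 0; switching to Defect would give -4, so Row has no profitable deviation.
Column earns 3; switching to Cooperate would give -1, so Column has no profitable deviation.
Neither player can gain by a unilateral deviation, so this profile is a Nash equilibrium.

Yes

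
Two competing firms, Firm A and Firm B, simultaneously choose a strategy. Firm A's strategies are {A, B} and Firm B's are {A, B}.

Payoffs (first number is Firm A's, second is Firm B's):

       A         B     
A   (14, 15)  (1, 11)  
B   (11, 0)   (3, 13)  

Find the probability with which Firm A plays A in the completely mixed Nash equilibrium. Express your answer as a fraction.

Let p be the probability that Firm A plays A. In a completely mixed equilibrium, Firm B must be indifferent between A and B.
Firm B's expected payoff from A is 15p; from B it is 11p + 13(1−p).
Setting these equal: 15p = −2p + 13, so p = 13/17.

13/17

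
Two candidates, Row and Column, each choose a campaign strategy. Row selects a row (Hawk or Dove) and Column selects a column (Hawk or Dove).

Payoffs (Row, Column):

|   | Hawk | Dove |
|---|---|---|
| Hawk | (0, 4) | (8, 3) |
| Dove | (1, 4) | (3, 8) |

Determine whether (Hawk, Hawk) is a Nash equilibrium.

No

At (Hawk, Hawk), Row earns 0; switching to Dove would give 1, so Row would deviate.
Column earns 4; switching to Dove would give 3, so Column has no profitable deviation.
Since at least one player can profitably deviate, this is not a Nash equilibrium.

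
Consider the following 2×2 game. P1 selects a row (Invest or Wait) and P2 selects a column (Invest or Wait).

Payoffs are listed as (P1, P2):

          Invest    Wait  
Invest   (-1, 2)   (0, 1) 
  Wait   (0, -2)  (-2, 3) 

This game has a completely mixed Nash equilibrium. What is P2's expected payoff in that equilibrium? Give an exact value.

First find x, the probability P1 plays Invest, from P2's indifference between Invest and Wait: 2x − 2(1−x) = x + 3(1−x), giving x = 5/6.
Since P2 is indifferent in equilibrium, P2's expected payoff equals the payoff from either column against (5/6, 1/6). Using Invest: 2(5/6) − 2(1/6) = 4/3.

4/3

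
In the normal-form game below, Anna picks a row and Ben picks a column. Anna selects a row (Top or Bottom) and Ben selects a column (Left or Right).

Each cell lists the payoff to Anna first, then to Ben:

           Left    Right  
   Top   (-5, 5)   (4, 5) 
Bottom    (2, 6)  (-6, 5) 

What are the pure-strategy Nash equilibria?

(Top, Right) and (Bottom, Left)

(Top, Left): Anna prefers Bottom (2 > -5) — not an equilibrium.
(Top, Right): Anna gets 4 ≥ -6 from Bottom, and Ben gets 5 ≥ 5 from Left — Nash equilibrium.
(Bottom, Left): Anna gets 2 ≥ -5 from Top, and Ben gets 6 ≥ 5 from Right — Nash equilibrium.
(Bottom, Right): Anna prefers Top (4 > -6); Ben prefers Left (6 > 5) — not an equilibrium.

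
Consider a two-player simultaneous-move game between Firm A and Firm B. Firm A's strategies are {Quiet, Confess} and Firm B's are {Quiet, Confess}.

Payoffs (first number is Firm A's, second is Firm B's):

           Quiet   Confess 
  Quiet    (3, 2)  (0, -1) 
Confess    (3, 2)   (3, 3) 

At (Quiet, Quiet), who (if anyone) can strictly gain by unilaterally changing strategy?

Neither

Firm A at (Quiet, Quiet) earns 3; deviating to Confess yields 3 — not better.
Firm B earns 2; deviating to Confess yields -1 — not better.
Neither player can strictly improve; the profile is a Nash equilibrium.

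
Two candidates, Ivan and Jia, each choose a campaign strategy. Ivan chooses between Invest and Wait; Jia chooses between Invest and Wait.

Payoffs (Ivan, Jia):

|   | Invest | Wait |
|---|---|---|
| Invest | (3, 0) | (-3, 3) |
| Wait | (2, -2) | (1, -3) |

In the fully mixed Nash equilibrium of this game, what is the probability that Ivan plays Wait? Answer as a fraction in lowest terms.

3/4

Let p be the probability that Ivan plays Invest. In a completely mixed equilibrium, Jia must be indifferent between Invest and Wait.
Jia's expected payoff from Invest is −2(1−p); from Wait it is 3p − 3(1−p).
Setting these equal: 2p − 2 = 6p − 3, so p = 1/4.
Therefore Ivan plays Wait with probability 1 − 1/4 = 3/4.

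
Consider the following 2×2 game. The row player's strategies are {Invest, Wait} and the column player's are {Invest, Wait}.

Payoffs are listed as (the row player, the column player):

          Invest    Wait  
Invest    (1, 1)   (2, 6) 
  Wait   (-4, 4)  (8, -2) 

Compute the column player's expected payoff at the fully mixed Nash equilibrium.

26/11

First find x, the probability the row player plays Invest, from the column player's indifference between Invest and Wait: x + 4(1−x) = 6x − 2(1−x), giving x = 6/11.
Since the column player is indifferent in equilibrium, the column player's expected payoff equals the payoff from either column against (6/11, 5/11). Using Invest: (6/11) + 4(5/11) = 26/11.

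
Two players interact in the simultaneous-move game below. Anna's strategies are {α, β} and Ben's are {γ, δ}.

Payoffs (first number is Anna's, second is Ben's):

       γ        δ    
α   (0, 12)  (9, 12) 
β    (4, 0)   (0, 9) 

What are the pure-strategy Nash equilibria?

(α, δ)

(α, γ): Anna prefers β (4 > 0) — not an equilibrium.
(α, δ): Anna gets 9 ≥ 0 from β, and Ben gets 12 ≥ 12 from γ — Nash equilibrium.
(β, γ): Ben prefers δ (9 > 0) — not an equilibrium.
(β, δ): Anna prefers α (9 > 0) — not an equilibrium.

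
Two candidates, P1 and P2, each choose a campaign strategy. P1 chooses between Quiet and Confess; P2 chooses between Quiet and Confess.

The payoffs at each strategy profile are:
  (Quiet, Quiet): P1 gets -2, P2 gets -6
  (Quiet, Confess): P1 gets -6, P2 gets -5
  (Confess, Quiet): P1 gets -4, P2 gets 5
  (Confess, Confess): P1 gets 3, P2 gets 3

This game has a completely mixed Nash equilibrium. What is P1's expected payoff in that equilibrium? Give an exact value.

-30/11

First find y, the probability P2 plays Quiet, from P1's indifference between Quiet and Confess: −2y − 6(1−y) = −4y + 3(1−y), giving y = 9/11.
Since P1 is indifferent in equilibrium, P1's expected payoff equals the payoff from either row against (9/11, 2/11). Using Quiet: −2(9/11) − 6(2/11) = -30/11.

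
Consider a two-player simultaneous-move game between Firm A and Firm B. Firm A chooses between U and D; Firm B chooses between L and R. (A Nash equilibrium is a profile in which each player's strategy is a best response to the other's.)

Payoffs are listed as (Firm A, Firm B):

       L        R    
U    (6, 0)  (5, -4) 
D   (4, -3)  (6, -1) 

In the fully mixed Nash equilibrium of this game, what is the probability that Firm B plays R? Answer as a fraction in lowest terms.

Let c be the probability that Firm B plays L. In a completely mixed equilibrium, Firm A must be indifferent between U and D.
Firm A's expected payoff from U is 6c + 5(1−c); from D it is 4c + 6(1−c).
Setting these equal: c + 5 = −2c + 6, so c = 1/3.
Therefore Firm B plays R with probability 1 − 1/3 = 2/3.

2/3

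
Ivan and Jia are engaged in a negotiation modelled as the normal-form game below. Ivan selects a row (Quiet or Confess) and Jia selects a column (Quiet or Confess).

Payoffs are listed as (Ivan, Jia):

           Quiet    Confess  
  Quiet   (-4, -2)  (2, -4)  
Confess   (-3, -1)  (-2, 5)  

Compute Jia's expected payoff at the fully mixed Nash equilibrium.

-7/4

First find p, the probability Ivan plays Quiet, from Jia's indifference between Quiet and Confess: −2p − (1−p) = −4p + 5(1−p), giving p = 3/4.
Since Jia is indifferent in equilibrium, Jia's expected payoff equals the payoff from either column against (3/4, 1/4). Using Quiet: −2(3/4) − (1/4) = -7/4.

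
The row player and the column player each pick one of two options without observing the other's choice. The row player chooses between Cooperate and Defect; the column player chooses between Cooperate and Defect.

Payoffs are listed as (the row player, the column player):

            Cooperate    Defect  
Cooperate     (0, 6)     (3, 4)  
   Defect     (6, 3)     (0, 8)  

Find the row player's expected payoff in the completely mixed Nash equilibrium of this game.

2

First find y, the probability the column player plays Cooperate, from the row player's indifference between Cooperate and Defect: 3(1−y) = 6y, giving y = 1/3.
Since the row player is indifferent in equilibrium, the row player's expected payoff equals the payoff from either row against (1/3, 2/3). Using Cooperate: 3(2/3) = 2.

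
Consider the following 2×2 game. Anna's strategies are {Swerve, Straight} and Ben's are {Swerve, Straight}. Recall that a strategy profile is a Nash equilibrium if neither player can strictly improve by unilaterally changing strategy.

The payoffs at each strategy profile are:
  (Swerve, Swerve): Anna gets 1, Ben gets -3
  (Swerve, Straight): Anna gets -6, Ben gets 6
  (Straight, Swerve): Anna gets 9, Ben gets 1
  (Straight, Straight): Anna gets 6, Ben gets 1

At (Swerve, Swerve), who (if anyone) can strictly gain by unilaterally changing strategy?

Both

Anna at (Swerve, Swerve) earns 1; deviating to Straight yields 9 — a strict improvement.
Ben earns -3; deviating to Straight yields 6 — a strict improvement.
Both Anna and Ben have strictly profitable deviations.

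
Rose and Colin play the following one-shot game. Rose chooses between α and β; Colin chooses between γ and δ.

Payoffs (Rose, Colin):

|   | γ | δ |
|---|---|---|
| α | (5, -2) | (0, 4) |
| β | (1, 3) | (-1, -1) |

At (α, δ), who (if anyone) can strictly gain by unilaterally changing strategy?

Rose at (α, δ) earns 0; deviating to β yields -1 — not better.
Colin earns 4; deviating to γ yields -2 — not better.
Neither player can strictly improve; the profile is a Nash equilibrium.

Neither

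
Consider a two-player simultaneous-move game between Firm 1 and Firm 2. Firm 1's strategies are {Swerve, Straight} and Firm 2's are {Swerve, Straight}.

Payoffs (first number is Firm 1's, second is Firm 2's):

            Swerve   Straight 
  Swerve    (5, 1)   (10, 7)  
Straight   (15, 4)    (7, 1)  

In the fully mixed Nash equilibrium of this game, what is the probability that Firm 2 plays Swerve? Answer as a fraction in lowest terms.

Let y be the probability that Firm 2 plays Swerve. In a completely mixed equilibrium, Firm 1 must be indifferent between Swerve and Straight.
Firm 1's expected payoff from Swerve is 5y + 10(1−y); from Straight it is 15y + 7(1−y).
Setting these equal: −5y + 10 = 8y + 7, so y = 3/13.

3/13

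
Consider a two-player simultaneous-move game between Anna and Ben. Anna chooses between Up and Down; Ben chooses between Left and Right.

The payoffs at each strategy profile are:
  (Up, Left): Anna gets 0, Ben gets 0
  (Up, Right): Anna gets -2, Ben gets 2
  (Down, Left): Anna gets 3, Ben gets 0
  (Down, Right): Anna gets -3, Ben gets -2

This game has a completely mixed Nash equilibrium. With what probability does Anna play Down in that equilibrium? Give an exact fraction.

Let p be the probability that Anna plays Up. In a completely mixed equilibrium, Ben must be indifferent between Left and Right.
Ben's expected payoff from Left is 0; from Right it is 2p − 2(1−p).
Setting these equal: 0 = 4p − 2, so p = 1/2.
Therefore Anna plays Down with probability 1 − 1/2 = 1/2.

1/2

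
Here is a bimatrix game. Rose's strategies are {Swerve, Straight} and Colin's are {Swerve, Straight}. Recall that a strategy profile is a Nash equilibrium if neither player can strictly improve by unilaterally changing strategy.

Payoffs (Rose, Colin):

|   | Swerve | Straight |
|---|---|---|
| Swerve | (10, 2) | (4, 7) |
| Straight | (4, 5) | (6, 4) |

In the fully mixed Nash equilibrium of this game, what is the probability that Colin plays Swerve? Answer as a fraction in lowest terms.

1/4

Let q be the probability that Colin plays Swerve. In a completely mixed equilibrium, Rose must be indifferent between Swerve and Straight.
Rose's expected payoff from Swerve is 10q + 4(1−q); from Straight it is 4q + 6(1−q).
Setting these equal: 6q + 4 = −2q + 6, so q = 1/4.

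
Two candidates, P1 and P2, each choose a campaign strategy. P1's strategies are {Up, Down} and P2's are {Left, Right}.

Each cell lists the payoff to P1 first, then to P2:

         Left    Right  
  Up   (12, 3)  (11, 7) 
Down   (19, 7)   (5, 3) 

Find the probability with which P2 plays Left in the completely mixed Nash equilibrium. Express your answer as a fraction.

Let c be the probability that P2 plays Left. In a completely mixed equilibrium, P1 must be indifferent between Up and Down.
P1's expected payoff from Up is 12c + 11(1−c); from Down it is 19c + 5(1−c).
Setting these equal: c + 11 = 14c + 5, so c = 6/13.

6/13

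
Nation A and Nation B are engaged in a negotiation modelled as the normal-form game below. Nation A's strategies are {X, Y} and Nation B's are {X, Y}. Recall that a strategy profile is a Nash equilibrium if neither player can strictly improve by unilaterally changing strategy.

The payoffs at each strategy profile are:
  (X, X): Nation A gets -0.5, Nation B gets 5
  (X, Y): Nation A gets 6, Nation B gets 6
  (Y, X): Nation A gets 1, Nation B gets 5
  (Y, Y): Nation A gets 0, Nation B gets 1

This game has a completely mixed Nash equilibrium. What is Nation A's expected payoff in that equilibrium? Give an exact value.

4/5

First find q, the probability Nation B plays X, from Nation A's indifference between X and Y: −0.5q + 6(1−q) = q, giving q = 4/5.
Since Nation A is indifferent in equilibrium, Nation A's expected payoff equals the payoff from either row against (4/5, 1/5). Using X: −0.5(4/5) + 6(1/5) = 4/5.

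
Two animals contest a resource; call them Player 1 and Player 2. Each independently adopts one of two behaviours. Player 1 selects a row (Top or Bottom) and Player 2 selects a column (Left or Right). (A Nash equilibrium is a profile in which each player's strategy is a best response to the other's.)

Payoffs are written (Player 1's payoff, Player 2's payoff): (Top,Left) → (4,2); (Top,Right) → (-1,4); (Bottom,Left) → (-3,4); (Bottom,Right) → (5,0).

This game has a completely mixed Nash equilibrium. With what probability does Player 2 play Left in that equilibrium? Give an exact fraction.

6/13

Let c be the probability that Player 2 plays Left. In a completely mixed equilibrium, Player 1 must be indifferent between Top and Bottom.
Player 1's expected payoff from Top is 4c − (1−c); from Bottom it is −3c + 5(1−c).
Setting these equal: 5c − 1 = −8c + 5, so c = 6/13.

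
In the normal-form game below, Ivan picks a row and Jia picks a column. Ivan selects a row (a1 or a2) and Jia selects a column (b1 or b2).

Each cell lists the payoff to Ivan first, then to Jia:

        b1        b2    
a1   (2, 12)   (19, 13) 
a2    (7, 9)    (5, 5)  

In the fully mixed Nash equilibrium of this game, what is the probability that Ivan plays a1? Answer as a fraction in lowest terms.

4/5

Let r be the probability that Ivan plays a1. In a completely mixed equilibrium, Jia must be indifferent between b1 and b2.
Jia's expected payoff from b1 is 12r + 9(1−r); from b2 it is 13r + 5(1−r).
Setting these equal: 3r + 9 = 8r + 5, so r = 4/5.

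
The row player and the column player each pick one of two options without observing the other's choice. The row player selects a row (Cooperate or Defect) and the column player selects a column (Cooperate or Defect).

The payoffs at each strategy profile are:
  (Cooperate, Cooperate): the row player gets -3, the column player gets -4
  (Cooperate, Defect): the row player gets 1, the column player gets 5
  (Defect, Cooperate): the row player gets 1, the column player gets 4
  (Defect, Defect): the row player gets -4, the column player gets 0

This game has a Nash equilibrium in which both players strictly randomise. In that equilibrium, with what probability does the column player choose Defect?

4/9

Let c be the probability that the column player plays Cooperate. In a completely mixed equilibrium, the row player must be indifferent between Cooperate and Defect.
The row player's expected payoff from Cooperate is −3c + (1−c); from Defect it is c − 4(1−c).
Setting these equal: −4c + 1 = 5c − 4, so c = 5/9.
Therefore the column player plays Defect with probability 1 − 5/9 = 4/9.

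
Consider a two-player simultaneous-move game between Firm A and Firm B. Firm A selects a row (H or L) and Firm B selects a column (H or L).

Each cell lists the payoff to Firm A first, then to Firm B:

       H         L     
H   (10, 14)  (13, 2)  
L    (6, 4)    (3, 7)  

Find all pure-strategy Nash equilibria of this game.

(H, H): Firm A gets 10 ≥ 6 from L, and Firm B gets 14 ≥ 2 from L — Nash equilibrium.
(H, L): Firm B prefers H (14 > 2) — not an equilibrium.
(L, H): Firm A prefers H (10 > 6); Firm B prefers L (7 > 4) — not an equilibrium.
(L, L): Firm A prefers H (13 > 3) — not an equilibrium.

(H, H)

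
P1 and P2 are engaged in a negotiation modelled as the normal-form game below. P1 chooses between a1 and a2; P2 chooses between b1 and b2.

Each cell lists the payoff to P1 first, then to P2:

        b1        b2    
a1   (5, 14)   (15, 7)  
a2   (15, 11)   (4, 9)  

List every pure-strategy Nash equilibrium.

(a2, b1)

(a1, b1): P1 prefers a2 (15 > 5) — not an equilibrium.
(a1, b2): P2 prefers b1 (14 > 7) — not an equilibrium.
(a2, b1): P1 gets 15 ≥ 5 from a1, and P2 gets 11 ≥ 9 from b2 — Nash equilibrium.
(a2, b2): P1 prefers a1 (15 > 4); P2 prefers b1 (11 > 9) — not an equilibrium.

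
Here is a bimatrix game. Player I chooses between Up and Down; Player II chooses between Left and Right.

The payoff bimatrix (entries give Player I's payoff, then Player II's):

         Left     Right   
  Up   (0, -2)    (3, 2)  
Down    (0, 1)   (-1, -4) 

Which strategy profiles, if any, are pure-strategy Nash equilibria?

(Up, Right) and (Down, Left)

(Up, Left): Player II prefers Right (2 > -2) — not an equilibrium.
(Up, Right): Player I gets 3 ≥ -1 from Down, and Player II gets 2 ≥ -2 from Left — Nash equilibrium.
(Down, Left): Player I gets 0 ≥ 0 from Up, and Player II gets 1 ≥ -4 from Right — Nash equilibrium.
(Down, Right): Player I prefers Up (3 > -1); Player II prefers Left (1 > -4) — not an equilibrium.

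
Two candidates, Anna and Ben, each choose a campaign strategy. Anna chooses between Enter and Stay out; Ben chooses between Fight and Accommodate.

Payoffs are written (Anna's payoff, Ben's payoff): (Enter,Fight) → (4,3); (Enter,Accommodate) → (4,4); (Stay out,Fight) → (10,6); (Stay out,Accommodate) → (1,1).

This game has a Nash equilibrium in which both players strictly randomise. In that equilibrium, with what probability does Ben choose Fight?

1/3

Let c be the probability that Ben plays Fight. In a completely mixed equilibrium, Anna must be indifferent between Enter and Stay out.
Anna's expected payoff from Enter is 4c + 4(1−c); from Stay out it is 10c + (1−c).
Setting these equal: 4 = 9c + 1, so c = 1/3.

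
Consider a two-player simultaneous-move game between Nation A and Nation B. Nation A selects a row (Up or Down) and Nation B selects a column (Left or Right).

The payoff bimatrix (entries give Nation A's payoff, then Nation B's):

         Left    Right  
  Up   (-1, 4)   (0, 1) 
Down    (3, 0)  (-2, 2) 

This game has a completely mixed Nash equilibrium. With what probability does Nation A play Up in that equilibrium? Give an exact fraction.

Let r be the probability that Nation A plays Up. In a completely mixed equilibrium, Nation B must be indifferent between Left and Right.
Nation B's expected payoff from Left is 4r; from Right it is r + 2(1−r).
Setting these equal: 4r = −r + 2, so r = 2/5.

2/5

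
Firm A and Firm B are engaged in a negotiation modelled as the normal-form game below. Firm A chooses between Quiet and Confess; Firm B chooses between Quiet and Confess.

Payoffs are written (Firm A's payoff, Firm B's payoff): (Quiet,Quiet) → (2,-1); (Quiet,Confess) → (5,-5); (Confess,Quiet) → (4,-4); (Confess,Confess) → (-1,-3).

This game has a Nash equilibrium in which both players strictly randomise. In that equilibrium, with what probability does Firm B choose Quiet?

3/4

Let q be the probability that Firm B plays Quiet. In a completely mixed equilibrium, Firm A must be indifferent between Quiet and Confess.
Firm A's expected payoff from Quiet is 2q + 5(1−q); from Confess it is 4q − (1−q).
Setting these equal: −3q + 5 = 5q − 1, so q = 3/4.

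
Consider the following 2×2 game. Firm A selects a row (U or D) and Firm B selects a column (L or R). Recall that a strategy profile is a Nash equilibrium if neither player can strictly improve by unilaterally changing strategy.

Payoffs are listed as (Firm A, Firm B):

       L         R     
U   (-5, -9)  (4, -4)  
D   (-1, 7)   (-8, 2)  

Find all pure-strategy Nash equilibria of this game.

(U, R) and (D, L)

(U, L): Firm A prefers D (-1 > -5); Firm B prefers R (-4 > -9) — not an equilibrium.
(U, R): Firm A gets 4 ≥ -8 from D, and Firm B gets -4 ≥ -9 from L — Nash equilibrium.
(D, L): Firm A gets -1 ≥ -5 from U, and Firm B gets 7 ≥ 2 from R — Nash equilibrium.
(D, R): Firm A prefers U (4 > -8); Firm B prefers L (7 > 2) — not an equilibrium.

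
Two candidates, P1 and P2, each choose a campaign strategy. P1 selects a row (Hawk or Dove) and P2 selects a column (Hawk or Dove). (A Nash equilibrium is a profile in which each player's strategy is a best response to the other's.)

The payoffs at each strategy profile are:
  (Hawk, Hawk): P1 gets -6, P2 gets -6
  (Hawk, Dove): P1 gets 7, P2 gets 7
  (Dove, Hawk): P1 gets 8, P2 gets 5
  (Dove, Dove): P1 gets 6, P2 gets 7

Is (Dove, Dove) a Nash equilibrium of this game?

At (Dove, Dove), P1 earns 6; switching to Hawk would give 7, so P1 would deviate.
P2 earns 7; switching to Hawk would give 5, so P2 has no profitable deviation.
Since at least one player can profitably deviate, this is not a Nash equilibrium.

No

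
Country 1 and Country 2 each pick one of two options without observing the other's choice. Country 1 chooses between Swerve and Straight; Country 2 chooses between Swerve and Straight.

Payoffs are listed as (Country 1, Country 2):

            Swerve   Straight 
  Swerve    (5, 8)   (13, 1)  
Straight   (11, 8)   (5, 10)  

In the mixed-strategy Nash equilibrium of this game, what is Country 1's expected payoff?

First find q, the probability Country 2 plays Swerve, from Country 1's indifference between Swerve and Straight: 5q + 13(1−q) = 11q + 5(1−q), giving q = 4/7.
Since Country 1 is indifferent in equilibrium, Country 1's expected payoff equals the payoff from either row against (4/7, 3/7). Using Swerve: 5(4/7) + 13(3/7) = 59/7.

59/7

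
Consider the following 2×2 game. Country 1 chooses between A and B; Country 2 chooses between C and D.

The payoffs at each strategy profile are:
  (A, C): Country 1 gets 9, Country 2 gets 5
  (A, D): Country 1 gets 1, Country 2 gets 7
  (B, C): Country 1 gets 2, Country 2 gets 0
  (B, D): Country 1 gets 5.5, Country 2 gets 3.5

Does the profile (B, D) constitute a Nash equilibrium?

At (B, D), Country 1 earns 5.5; switching to A would give 1, so Country 1 has no profitable deviation.
Country 2 earns 3.5; switching to C would give 0, so Country 2 has no profitable deviation.
Neither player can gain by a unilateral deviation, so this profile is a Nash equilibrium.

Yes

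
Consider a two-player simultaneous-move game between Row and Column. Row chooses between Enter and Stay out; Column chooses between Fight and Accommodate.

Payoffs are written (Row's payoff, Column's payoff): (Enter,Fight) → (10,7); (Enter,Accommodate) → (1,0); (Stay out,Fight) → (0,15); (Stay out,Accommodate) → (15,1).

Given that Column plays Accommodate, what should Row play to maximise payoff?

Against Accommodate, Row earns 1 from Enter and 15 from Stay out.
So Stay out is the best response.

Stay out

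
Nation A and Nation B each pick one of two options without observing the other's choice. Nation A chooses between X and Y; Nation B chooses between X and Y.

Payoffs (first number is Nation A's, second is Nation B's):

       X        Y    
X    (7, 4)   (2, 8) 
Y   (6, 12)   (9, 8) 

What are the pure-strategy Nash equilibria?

(X, X): Nation B prefers Y (8 > 4) — not an equilibrium.
(X, Y): Nation A prefers Y (9 > 2) — not an equilibrium.
(Y, X): Nation A prefers X (7 > 6) — not an equilibrium.
(Y, Y): Nation B prefers X (12 > 8) — not an equilibrium.

none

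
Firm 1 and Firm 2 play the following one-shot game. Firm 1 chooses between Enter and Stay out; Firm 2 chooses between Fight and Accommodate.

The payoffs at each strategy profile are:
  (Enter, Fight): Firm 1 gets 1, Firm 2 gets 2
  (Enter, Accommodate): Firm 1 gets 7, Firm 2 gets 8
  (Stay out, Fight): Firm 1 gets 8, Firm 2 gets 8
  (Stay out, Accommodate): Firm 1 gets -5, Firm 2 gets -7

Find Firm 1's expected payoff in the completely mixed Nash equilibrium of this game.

61/19

First find y, the probability Firm 2 plays Fight, from Firm 1's indifference between Enter and Stay out: y + 7(1−y) = 8y − 5(1−y), giving y = 12/19.
Since Firm 1 is indifferent in equilibrium, Firm 1's expected payoff equals the payoff from either row against (12/19, 7/19). Using Enter: (12/19) + 7(7/19) = 61/19.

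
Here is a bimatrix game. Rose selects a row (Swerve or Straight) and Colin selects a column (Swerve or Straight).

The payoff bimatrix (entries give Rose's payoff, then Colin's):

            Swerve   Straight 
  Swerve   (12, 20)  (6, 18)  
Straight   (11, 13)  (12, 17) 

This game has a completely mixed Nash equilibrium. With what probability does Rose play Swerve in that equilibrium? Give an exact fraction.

2/3

Let r be the probability that Rose plays Swerve. In a completely mixed equilibrium, Colin must be indifferent between Swerve and Straight.
Colin's expected payoff from Swerve is 20r + 13(1−r); from Straight it is 18r + 17(1−r).
Setting these equal: 7r + 13 = r + 17, so r = 2/3.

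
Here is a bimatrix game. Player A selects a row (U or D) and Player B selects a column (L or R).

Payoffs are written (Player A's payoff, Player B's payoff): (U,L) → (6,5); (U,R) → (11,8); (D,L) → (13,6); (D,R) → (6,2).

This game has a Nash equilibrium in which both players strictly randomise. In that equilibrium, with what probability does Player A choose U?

4/7

Let r be the probability that Player A plays U. In a completely mixed equilibrium, Player B must be indifferent between L and R.
Player B's expected payoff from L is 5r + 6(1−r); from R it is 8r + 2(1−r).
Setting these equal: −r + 6 = 6r + 2, so r = 4/7.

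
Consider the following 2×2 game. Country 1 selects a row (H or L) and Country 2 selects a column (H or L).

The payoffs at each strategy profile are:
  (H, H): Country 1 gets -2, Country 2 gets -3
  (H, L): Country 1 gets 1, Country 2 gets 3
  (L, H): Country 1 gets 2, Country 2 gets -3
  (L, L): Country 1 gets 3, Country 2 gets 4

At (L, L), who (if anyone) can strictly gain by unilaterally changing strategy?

Neither

Country 1 at (L, L) earns 3; deviating to H yields 1 — not better.
Country 2 earns 4; deviating to H yields -3 — not better.
Neither player can strictly improve; the profile is a Nash equilibrium.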